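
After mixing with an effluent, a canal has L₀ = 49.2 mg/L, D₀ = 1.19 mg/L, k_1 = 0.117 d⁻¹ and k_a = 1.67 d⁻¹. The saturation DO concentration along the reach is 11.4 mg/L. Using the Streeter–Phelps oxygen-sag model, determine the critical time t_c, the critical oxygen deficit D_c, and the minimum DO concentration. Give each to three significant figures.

With k_a/k_1 = 14.27 and 1 − D₀(k_a−k_1)/(k_1 L₀) = 0.6790,
t_c = ln(14.27 × 0.6790) / (1.67 − 0.117) = ln(9.691) / 1.553 = 2.271/1.553 = 1.462 d.
D_c = (k_1/k_a) L₀ e^(−k_1 t_c) = (0.117/1.67) × 49.2 × e^(−0.117×1.462) = 0.07006 × 49.2 × 0.8427 = 2.905 mg/L.
Minimum DO = C_s − D_c = 11.4 − 2.905 = 8.495 mg/L.

t_c ≈ 1.46 d; D_c ≈ 2.90 mg/L; min DO ≈ 8.50 mg/L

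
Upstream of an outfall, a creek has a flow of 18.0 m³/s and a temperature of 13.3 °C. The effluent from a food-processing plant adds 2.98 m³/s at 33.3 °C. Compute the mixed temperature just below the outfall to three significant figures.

16.1 °C

Flow-weighted mixing: C = (Q_r C_r + Q_w C_w)/(Q_r + Q_w)
= (18.0×13.3 + 2.98×33.3)/(18.0 + 2.98) = 338.6/20.98 = 16.14 °C.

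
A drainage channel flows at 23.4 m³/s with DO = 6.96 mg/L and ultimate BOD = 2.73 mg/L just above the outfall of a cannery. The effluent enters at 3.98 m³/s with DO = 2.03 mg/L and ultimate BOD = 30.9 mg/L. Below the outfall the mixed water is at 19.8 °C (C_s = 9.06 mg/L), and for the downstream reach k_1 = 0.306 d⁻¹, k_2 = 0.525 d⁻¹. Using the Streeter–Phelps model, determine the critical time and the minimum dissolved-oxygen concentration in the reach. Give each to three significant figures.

t_c ≈ 0.866 d; minimum DO ≈ 6.01 mg/L

Mixed DO = (23.4×6.96 + 3.98×2.03)/(23.4+3.98) = 170.9/27.38 = 6.243 mg/L.
Mixed L₀ = (23.4×2.73 + 3.98×30.9)/(27.38) = 186.9/27.38 = 6.825 mg/L.
Initial deficit D₀ = C_s − DO₀ = 9.06 − 6.243 = 2.817 mg/L.
t_c = (1/0.2190) ln[(0.525/0.306)(1 − 2.817×0.2190/(0.306×6.825))] = 4.566 × ln(1.209) = 0.8664 d.
D_c = (0.306/0.525) × 6.825 × e^(−0.306×0.8664) = 0.5829 × 6.825 × 0.7671 = 3.052 mg/L.
Minimum DO = 9.06 − 3.052 = 6.008 mg/L.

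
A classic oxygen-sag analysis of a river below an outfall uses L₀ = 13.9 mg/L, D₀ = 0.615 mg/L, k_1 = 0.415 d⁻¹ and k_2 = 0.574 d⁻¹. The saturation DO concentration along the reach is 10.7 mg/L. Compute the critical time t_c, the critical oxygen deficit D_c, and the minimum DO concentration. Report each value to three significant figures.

t_c ≈ 1.93 d; D_c ≈ 4.51 mg/L; min DO ≈ 6.19 mg/L

t_c = [1/(k_2−k_1)] ln[(k_2/k_1)(1 − D₀(k_2−k_1)/(k_1 L₀))]
= [1/(0.574−0.415)] ln[(0.574/0.415)(1 − 0.615×0.1590/(0.415×13.9))]
= (1/0.1590) ln[1.383 × 0.9830] = 6.289 × ln(1.360) = 6.289 × 0.3073 = 1.932 d.
L(t_c) = L₀ e^(−k_1 t_c) = 13.9 × 0.4485 = 6.233 mg/L, and at the critical point k_2 D_c = k_1 L, so D_c = (0.415/0.574) × 6.233 = 4.507 mg/L.
Minimum DO = C_s − D_c = 10.7 − 4.507 = 6.193 mg/L.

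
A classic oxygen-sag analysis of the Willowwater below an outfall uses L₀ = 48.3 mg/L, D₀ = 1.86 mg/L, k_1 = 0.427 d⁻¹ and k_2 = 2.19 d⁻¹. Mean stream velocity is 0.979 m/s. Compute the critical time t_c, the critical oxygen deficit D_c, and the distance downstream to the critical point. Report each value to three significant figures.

t_c ≈ 0.829 d; D_c ≈ 6.61 mg/L; x_c ≈ 70.1 km

t_c = [1/(k_2−k_1)] ln[(k_2/k_1)(1 − D₀(k_2−k_1)/(k_1 L₀))]
= [1/(2.19−0.427)] ln[(2.19/0.427)(1 − 1.86×1.763/(0.427×48.3))]
= (1/1.763) ln[5.129 × 0.8410] = 0.5672 × ln(4.313) = 0.5672 × 1.462 = 0.8291 d.
D_c = (k_1/k_2) L₀ e^(−k_1 t_c) = (0.427/2.19) × 48.3 × e^(−0.427×0.8291) = 0.1950 × 48.3 × 0.7019 = 6.610 mg/L.
x_c = v t_c = 0.979 m/s × 0.8291 d × 86400 s/d = 70130 m ≈ 70.1 km.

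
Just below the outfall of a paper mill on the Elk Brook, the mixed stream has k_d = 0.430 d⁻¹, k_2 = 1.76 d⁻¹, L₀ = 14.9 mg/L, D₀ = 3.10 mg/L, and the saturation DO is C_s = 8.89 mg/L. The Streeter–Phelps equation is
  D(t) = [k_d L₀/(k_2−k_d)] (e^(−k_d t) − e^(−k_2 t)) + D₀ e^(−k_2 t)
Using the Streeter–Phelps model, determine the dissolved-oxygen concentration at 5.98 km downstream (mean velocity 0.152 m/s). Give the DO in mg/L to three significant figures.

DO ≈ 5.70 mg/L

Travel time t = x/v = 5.98 km / (0.152 m/s) = 5980 m / 0.152 m/s = 39340 s = 0.4553 d.
k_d L₀/(k_2−k_d) = 0.430×14.9/(1.76−0.430) = 6.407/1.330 = 4.817 mg/L.
e^(−k_d t) = e^(−0.430×0.4553) = 0.8222; e^(−k_2 t) = e^(−1.76×0.4553) = 0.4487.
D = 4.817 × (0.8222 − 0.4487) + 3.10 × 0.4487 = 1.799 + 1.391 = 3.190 mg/L.
DO = C_s − D = 8.89 − 3.190 = 5.700 mg/L.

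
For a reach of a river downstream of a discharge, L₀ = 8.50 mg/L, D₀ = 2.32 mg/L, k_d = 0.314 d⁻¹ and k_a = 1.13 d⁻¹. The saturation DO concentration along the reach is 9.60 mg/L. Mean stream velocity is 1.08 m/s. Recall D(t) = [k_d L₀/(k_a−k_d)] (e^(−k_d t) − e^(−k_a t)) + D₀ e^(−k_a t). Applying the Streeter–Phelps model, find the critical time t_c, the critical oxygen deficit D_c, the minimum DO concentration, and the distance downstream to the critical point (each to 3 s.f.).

t_c ≈ 0.0553 d; D_c ≈ 2.32 mg/L; min DO ≈ 7.28 mg/L; x_c ≈ 5.16 km

t_c = [1/(k_a−k_d)] ln[(k_a/k_d)(1 − D₀(k_a−k_d)/(k_d L₀))]
= [1/(1.13−0.314)] ln[(1.13/0.314)(1 − 2.32×0.8160/(0.314×8.50))]
= (1/0.8160) ln[3.599 × 0.2907] = 1.225 × ln(1.046) = 1.225 × 0.04512 = 0.05529 d.
D_c = (k_d/k_a) L₀ e^(−k_d t_c) = (0.314/1.13) × 8.50 × e^(−0.314×0.05529) = 0.2779 × 8.50 × 0.9828 = 2.321 mg/L.
Minimum DO = C_s − D_c = 9.60 − 2.321 = 7.279 mg/L.
x_c = v t_c = 1.08 m/s × 0.05529 d × 86400 s/d = 5159 m ≈ 5.16 km.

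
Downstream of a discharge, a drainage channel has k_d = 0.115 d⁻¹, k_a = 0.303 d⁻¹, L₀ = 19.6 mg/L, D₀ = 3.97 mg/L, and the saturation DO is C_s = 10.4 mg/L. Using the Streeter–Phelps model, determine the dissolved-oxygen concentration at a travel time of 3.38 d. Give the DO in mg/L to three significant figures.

k_d L₀/(k_a−k_d) = 0.115×19.6/(0.303−0.115) = 2.254/0.1880 = 11.99 mg/L.
e^(−k_d t) = e^(−0.115×3.380) = 0.6779; e^(−k_a t) = e^(−0.303×3.380) = 0.3591.
D = 11.99 × (0.6779 − 0.3591) + 3.97 × 0.3591 = 3.823 + 1.426 = 5.248 mg/L.
DO = C_s − D = 10.4 − 5.248 = 5.152 mg/L.

DO ≈ 5.15 mg/L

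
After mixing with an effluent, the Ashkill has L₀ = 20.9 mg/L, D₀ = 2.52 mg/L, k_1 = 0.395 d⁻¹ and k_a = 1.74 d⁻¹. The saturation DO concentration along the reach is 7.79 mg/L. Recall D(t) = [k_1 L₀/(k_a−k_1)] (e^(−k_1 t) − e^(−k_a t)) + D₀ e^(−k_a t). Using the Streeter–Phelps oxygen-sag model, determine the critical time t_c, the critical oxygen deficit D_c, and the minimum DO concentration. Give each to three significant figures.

t_c ≈ 0.709 d; D_c ≈ 3.59 mg/L; min DO ≈ 4.20 mg/L

t_c = [1/(k_a−k_1)] ln[(k_a/k_1)(1 − D₀(k_a−k_1)/(k_1 L₀))]
= [1/(1.74−0.395)] ln[(1.74/0.395)(1 − 2.52×1.345/(0.395×20.9))]
= (1/1.345) ln[4.405 × 0.5894] = 0.7435 × ln(2.597) = 0.7435 × 0.9542 = 0.7094 d.
D_c = (k_1/k_a) L₀ e^(−k_1 t_c) = (0.395/1.74) × 20.9 × e^(−0.395×0.7094) = 0.2270 × 20.9 × 0.7556 = 3.585 mg/L.
Minimum DO = C_s − D_c = 7.79 − 3.585 = 4.205 mg/L.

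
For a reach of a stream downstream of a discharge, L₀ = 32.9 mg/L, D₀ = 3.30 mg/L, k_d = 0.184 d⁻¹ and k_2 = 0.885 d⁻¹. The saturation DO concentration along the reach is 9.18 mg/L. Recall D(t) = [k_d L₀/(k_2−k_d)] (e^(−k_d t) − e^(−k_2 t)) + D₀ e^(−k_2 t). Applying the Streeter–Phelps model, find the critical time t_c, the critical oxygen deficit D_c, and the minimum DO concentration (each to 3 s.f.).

t_c ≈ 1.55 d; D_c ≈ 5.14 mg/L; min DO ≈ 4.04 mg/L

At the critical point dD/dt = 0, so k_d L₀ e^(−k_d t) = k_2 D. Substituting D(t) from the Streeter–Phelps equation and solving for t gives
t_c = ln[(k_2/k_d)(1 − D₀(k_2−k_d)/(k_d L₀))] / (k_2−k_d).
Here k_2−k_d = 0.7010 d⁻¹ and 1 − D₀(k_2−k_d)/(k_d L₀) = 1 − 3.30×0.7010/(0.184×32.9) = 0.6179, so
t_c = ln(4.810 × 0.6179) / 0.7010 = 1.089 / 0.7010 = 1.554 d.
D_c = (k_d/k_2) L₀ e^(−k_d t_c) = (0.184/0.885) × 32.9 × e^(−0.184×1.554) = 0.2079 × 32.9 × 0.7513 = 5.139 mg/L.
Minimum DO = C_s − D_c = 9.18 − 5.139 = 4.041 mg/L.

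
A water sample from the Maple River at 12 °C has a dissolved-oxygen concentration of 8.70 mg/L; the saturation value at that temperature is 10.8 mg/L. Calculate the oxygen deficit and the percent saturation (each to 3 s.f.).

D ≈ 2.10 mg/L; 80.6 % saturation

D = C_s − C = 10.8 − 8.70 = 2.10 mg/L.
% saturation = 8.70/10.8 × 100 = 80.6 %.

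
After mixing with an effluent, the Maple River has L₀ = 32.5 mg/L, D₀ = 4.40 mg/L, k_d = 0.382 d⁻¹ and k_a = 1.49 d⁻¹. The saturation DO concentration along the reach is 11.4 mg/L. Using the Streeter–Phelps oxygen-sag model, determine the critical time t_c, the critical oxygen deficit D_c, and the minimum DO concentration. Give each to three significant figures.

t_c = [1/(k_a−k_d)] ln[(k_a/k_d)(1 − D₀(k_a−k_d)/(k_d L₀))]
= [1/(1.49−0.382)] ln[(1.49/0.382)(1 − 4.40×1.108/(0.382×32.5))]
= (1/1.108) ln[3.901 × 0.6073] = 0.9025 × ln(2.369) = 0.9025 × 0.8624 = 0.7783 d.
D_c = (k_d/k_a) L₀ e^(−k_d t_c) = (0.382/1.49) × 32.5 × e^(−0.382×0.7783) = 0.2564 × 32.5 × 0.7428 = 6.189 mg/L.
Minimum DO = C_s − D_c = 11.4 − 6.189 = 5.211 mg/L.

t_c ≈ 0.778 d; D_c ≈ 6.19 mg/L; min DO ≈ 5.21 mg/L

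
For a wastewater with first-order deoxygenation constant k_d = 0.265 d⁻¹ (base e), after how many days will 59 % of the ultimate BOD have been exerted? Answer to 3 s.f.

t ≈ 3.36 d

y/L₀ = 1 − e^(−k_d t) = 0.59 ⇒ e^(−k_d t) = 0.410
t = −ln(0.410) / 0.265 = 0.8916 / 0.265 = 3.365 d.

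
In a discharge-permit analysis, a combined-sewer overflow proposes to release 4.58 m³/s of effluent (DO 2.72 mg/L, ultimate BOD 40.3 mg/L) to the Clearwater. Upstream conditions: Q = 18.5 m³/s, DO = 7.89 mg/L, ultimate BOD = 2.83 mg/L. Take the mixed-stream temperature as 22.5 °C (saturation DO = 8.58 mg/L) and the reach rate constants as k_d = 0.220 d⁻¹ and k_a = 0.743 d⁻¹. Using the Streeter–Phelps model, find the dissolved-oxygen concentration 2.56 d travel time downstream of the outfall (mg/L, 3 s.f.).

DO ≈ 6.51 mg/L

Mixed DO = (18.5×7.89 + 4.58×2.72)/(18.5+4.58) = 158.4/23.08 = 6.864 mg/L.
Mixed L₀ = (18.5×2.83 + 4.58×40.3)/(23.08) = 236.9/23.08 = 10.27 mg/L.
Initial deficit D₀ = C_s − DO₀ = 8.58 − 6.864 = 1.716 mg/L.
D(2.56) = [0.220×10.27/(0.743−0.220)](e^(−0.220×2.56) − e^(−0.743×2.56)) + 1.716 e^(−0.743×2.56)
= 4.318 × (0.5694 − 0.1493) + 1.716 × 0.1493 = 2.070 mg/L.
DO = 8.58 − 2.070 = 6.510 mg/L.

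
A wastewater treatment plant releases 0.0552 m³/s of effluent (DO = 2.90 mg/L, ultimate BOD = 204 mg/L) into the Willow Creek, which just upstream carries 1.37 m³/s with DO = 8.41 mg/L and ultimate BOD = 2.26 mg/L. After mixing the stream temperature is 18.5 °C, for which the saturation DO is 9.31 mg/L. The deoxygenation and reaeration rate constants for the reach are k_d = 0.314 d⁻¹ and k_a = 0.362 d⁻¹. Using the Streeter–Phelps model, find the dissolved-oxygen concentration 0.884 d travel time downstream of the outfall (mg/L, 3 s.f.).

DO ≈ 6.43 mg/L

Mixed DO = (1.37×8.41 + 0.0552×2.90)/(1.37+0.0552) = 11.68/1.425 = 8.197 mg/L.
Mixed L₀ = (1.37×2.26 + 0.0552×204)/(1.425) = 14.36/1.425 = 10.07 mg/L.
Initial deficit D₀ = C_s − DO₀ = 9.31 − 8.197 = 1.113 mg/L.
D(0.884) = [0.314×10.07/(0.362−0.314)](e^(−0.314×0.884) − e^(−0.362×0.884)) + 1.113 e^(−0.362×0.884)
= 65.90 × (0.7576 − 0.7261) + 1.113 × 0.7261 = 2.883 mg/L.
DO = 9.31 − 2.883 = 6.427 mg/L.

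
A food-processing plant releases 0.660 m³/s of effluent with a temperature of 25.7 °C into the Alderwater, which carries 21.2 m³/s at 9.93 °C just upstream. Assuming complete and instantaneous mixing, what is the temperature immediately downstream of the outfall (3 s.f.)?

10.4 °C

Flow-weighted mixing: C = (Q_r C_r + Q_w C_w)/(Q_r + Q_w)
= (21.2×9.93 + 0.660×25.7)/(21.2 + 0.660) = 227.5/21.86 = 10.41 °C.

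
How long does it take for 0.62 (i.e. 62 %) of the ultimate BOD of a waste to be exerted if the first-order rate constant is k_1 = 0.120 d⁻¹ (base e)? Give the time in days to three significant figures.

t ≈ 8.06 d

y/L₀ = 1 − e^(−k_1 t) = 0.62 ⇒ e^(−k_1 t) = 0.380
t = −ln(0.380) / 0.120 = 0.9676 / 0.120 = 8.063 d.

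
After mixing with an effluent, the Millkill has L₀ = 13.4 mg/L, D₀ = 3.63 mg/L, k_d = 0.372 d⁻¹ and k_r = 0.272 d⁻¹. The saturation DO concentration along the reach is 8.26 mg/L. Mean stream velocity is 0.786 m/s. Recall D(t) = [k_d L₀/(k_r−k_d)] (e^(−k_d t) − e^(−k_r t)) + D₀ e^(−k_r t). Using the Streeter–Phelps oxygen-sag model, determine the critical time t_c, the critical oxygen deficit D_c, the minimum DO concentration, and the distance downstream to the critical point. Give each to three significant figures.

t_c ≈ 2.43 d; D_c ≈ 7.43 mg/L; min DO ≈ 0.833 mg/L; x_c ≈ 165 km

At the critical point dD/dt = 0, so k_d L₀ e^(−k_d t) = k_r D. Substituting D(t) from the Streeter–Phelps equation and solving for t gives
t_c = ln[(k_r/k_d)(1 − D₀(k_r−k_d)/(k_d L₀))] / (k_r−k_d).
Here k_r−k_d = -0.1000 d⁻¹ and 1 − D₀(k_r−k_d)/(k_d L₀) = 1 − 3.63×-0.1000/(0.372×13.4) = 1.073, so
t_c = ln(0.7312 × 1.073) / -0.1000 = -0.2428 / -0.1000 = 2.428 d.
D_c = (k_d/k_r) L₀ e^(−k_d t_c) = (0.372/0.272) × 13.4 × e^(−0.372×2.428) = 1.368 × 13.4 × 0.4053 = 7.427 mg/L.
Minimum DO = C_s − D_c = 8.26 − 7.427 = 0.8329 mg/L.
x_c = v t_c = 0.786 m/s × 2.428 d × 86400 s/d = 164900 m ≈ 165 km.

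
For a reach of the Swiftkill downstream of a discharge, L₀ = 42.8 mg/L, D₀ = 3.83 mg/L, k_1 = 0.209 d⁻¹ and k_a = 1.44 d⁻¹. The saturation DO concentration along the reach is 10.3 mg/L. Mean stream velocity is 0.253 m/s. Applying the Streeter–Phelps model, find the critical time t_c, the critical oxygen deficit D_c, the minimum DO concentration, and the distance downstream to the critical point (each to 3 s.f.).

With k_a/k_1 = 6.890 and 1 − D₀(k_a−k_1)/(k_1 L₀) = 0.4729,
t_c = ln(6.890 × 0.4729) / (1.44 − 0.209) = ln(3.258) / 1.231 = 1.181/1.231 = 0.9596 d.
L(t_c) = L₀ e^(−k_1 t_c) = 42.8 × 0.8183 = 35.02 mg/L, and at the critical point k_a D_c = k_1 L, so D_c = (0.209/1.44) × 35.02 = 5.083 mg/L.
Minimum DO = C_s − D_c = 10.3 − 5.083 = 5.217 mg/L.
x_c = v t_c = 0.253 m/s × 0.9596 d × 86400 s/d = 20980 m ≈ 21.0 km.

t_c ≈ 0.960 d; D_c ≈ 5.08 mg/L; min DO ≈ 5.22 mg/L; x_c ≈ 21.0 km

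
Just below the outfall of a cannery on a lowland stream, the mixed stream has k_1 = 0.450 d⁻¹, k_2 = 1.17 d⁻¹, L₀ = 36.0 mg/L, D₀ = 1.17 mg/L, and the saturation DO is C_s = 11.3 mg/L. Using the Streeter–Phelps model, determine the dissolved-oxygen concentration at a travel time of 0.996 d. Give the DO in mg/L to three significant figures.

DO ≈ 3.58 mg/L

k_1 L₀/(k_2−k_1) = 0.450×36.0/(1.17−0.450) = 16.20/0.7200 = 22.50 mg/L.
e^(−k_1 t) = e^(−0.450×0.9960) = 0.6388; e^(−k_2 t) = e^(−1.17×0.9960) = 0.3118.
D = 22.50 × (0.6388 − 0.3118) + 1.17 × 0.3118 = 7.356 + 0.3648 = 7.721 mg/L.
DO = C_s − D = 11.3 − 7.721 = 3.579 mg/L.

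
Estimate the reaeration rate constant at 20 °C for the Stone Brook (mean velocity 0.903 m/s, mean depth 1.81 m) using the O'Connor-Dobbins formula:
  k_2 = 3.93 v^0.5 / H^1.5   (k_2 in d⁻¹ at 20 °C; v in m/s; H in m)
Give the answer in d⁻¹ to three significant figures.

k_2 = 3.93 × 0.903^0.5 / 1.81^1.5 = 3.93 × 0.9503 / 2.435 = 1.534 d⁻¹.

k_2 ≈ 1.53 d⁻¹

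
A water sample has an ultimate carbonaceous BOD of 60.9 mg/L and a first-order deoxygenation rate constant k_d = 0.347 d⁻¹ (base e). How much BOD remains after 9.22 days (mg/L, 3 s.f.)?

L ≈ 2.48 mg/L

L_t = L₀ e^(−k_d t) = 60.9 × e^(−0.347×9.22) = 60.9 × 0.04079 = 2.484 mg/L.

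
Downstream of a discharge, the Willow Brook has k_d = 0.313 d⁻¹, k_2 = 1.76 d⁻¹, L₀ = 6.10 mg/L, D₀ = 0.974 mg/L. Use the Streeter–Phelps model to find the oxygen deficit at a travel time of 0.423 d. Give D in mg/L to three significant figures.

k_d L₀/(k_2−k_d) = 0.313×6.10/(1.76−0.313) = 1.909/1.447 = 1.319 mg/L.
e^(−k_d t) = e^(−0.313×0.4230) = 0.8760; e^(−k_2 t) = e^(−1.76×0.4230) = 0.4750.
D = 1.319 × (0.8760 − 0.4750) + 0.974 × 0.4750 = 0.5291 + 0.4626 = 0.9918 mg/L.

D ≈ 0.992 mg/L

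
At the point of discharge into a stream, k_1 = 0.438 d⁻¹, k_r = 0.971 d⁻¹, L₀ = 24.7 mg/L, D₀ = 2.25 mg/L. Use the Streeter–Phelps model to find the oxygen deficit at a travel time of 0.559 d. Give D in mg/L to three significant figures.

k_1 L₀/(k_r−k_1) = 0.438×24.7/(0.971−0.438) = 10.82/0.5330 = 20.30 mg/L.
e^(−k_1 t) = e^(−0.438×0.5590) = 0.7828; e^(−k_r t) = e^(−0.971×0.5590) = 0.5811.
D = 20.30 × (0.7828 − 0.5811) + 2.25 × 0.5811 = 4.094 + 1.308 = 5.402 mg/L.

D ≈ 5.40 mg/L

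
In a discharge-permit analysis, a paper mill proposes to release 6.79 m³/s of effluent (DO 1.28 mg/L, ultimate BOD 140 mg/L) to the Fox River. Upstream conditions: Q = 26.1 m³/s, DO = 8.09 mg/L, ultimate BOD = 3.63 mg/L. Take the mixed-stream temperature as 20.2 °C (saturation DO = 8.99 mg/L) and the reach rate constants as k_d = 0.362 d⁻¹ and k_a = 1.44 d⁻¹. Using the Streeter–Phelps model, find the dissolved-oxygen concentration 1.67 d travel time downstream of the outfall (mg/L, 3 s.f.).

Mixed DO = (26.1×8.09 + 6.79×1.28)/(26.1+6.79) = 219.8/32.89 = 6.684 mg/L.
Mixed L₀ = (26.1×3.63 + 6.79×140)/(32.89) = 1045/32.89 = 31.78 mg/L.
Initial deficit D₀ = C_s − DO₀ = 8.99 − 6.684 = 2.306 mg/L.
D(1.67) = [0.362×31.78/(1.44−0.362)](e^(−0.362×1.67) − e^(−1.44×1.67)) + 2.306 e^(−1.44×1.67)
= 10.67 × (0.5463 − 0.09028) + 2.306 × 0.09028 = 5.076 mg/L.
DO = 8.99 − 5.076 = 3.914 mg/L.

DO ≈ 3.91 mg/L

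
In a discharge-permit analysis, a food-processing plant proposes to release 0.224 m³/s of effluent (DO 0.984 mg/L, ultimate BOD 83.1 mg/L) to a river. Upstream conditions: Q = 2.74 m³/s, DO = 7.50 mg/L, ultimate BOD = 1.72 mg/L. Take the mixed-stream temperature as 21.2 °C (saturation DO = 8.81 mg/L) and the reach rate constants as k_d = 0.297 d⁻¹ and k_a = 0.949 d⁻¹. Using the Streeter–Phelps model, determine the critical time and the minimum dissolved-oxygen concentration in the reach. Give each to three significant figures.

Mixed DO = (2.74×7.50 + 0.224×0.984)/(2.74+0.224) = 20.77/2.964 = 7.008 mg/L.
Mixed L₀ = (2.74×1.72 + 0.224×83.1)/(2.964) = 23.33/2.964 = 7.870 mg/L.
Initial deficit D₀ = C_s − DO₀ = 8.81 − 7.008 = 1.802 mg/L.
t_c = (1/0.6520) ln[(0.949/0.297)(1 − 1.802×0.6520/(0.297×7.870))] = 1.534 × ln(1.589) = 0.7101 d.
D_c = (0.297/0.949) × 7.870 × e^(−0.297×0.7101) = 0.3130 × 7.870 × 0.8099 = 1.995 mg/L.
Minimum DO = 8.81 − 1.995 = 6.815 mg/L.

t_c ≈ 0.710 d; minimum DO ≈ 6.82 mg/L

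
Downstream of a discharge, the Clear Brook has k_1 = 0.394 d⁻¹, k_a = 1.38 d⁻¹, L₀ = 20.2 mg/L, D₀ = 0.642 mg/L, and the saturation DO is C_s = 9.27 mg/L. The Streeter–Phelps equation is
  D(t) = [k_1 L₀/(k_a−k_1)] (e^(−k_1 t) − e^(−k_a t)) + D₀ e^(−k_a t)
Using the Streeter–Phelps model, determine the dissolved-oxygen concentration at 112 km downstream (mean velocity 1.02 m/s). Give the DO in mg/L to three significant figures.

Travel time t = x/v = 112 km / (1.02 m/s) = 112000 m / 1.02 m/s = 109800 s = 1.271 d.
k_1 L₀/(k_a−k_1) = 0.394×20.2/(1.38−0.394) = 7.959/0.9860 = 8.072 mg/L.
e^(−k_1 t) = e^(−0.394×1.271) = 0.6061; e^(−k_a t) = e^(−1.38×1.271) = 0.1731.
D = 8.072 × (0.6061 − 0.1731) + 0.642 × 0.1731 = 3.495 + 0.1111 = 3.606 mg/L.
DO = C_s − D = 9.27 − 3.606 = 5.664 mg/L.

DO ≈ 5.66 mg/L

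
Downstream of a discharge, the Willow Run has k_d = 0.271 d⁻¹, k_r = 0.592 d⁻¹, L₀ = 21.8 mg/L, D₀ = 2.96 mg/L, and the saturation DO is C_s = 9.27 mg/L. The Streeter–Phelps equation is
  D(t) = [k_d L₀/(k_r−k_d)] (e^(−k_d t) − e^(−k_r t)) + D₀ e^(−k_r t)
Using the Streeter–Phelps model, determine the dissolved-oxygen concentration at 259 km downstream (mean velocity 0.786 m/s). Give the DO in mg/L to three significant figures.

DO ≈ 4.34 mg/L

Travel time t = x/v = 259 km / (0.786 m/s) = 259000 m / 0.786 m/s = 329500 s = 3.814 d.
k_d L₀/(k_r−k_d) = 0.271×21.8/(0.592−0.271) = 5.908/0.3210 = 18.40 mg/L.
e^(−k_d t) = e^(−0.271×3.814) = 0.3557; e^(−k_r t) = e^(−0.592×3.814) = 0.1046.
D = 18.40 × (0.3557 − 0.1046) + 2.96 × 0.1046 = 4.622 + 0.3096 = 4.932 mg/L.
DO = C_s − D = 9.27 − 4.932 = 4.338 mg/L.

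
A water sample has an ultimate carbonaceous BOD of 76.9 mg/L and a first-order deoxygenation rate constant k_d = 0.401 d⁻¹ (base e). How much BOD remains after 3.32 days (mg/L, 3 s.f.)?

L ≈ 20.3 mg/L

L_t = L₀ e^(−k_d t) = 76.9 × e^(−0.401×3.32) = 76.9 × 0.2641 = 20.31 mg/L.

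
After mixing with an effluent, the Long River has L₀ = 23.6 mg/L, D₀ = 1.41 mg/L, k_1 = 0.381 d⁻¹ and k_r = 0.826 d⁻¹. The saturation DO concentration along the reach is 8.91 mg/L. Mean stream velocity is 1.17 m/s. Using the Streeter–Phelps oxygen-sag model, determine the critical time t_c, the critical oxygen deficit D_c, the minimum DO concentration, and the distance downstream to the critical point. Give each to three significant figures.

With k_r/k_1 = 2.168 and 1 − D₀(k_r−k_1)/(k_1 L₀) = 0.9302,
t_c = ln(2.168 × 0.9302) / (0.826 − 0.381) = ln(2.017) / 0.4450 = 0.7015/0.4450 = 1.576 d.
D_c = (k_1/k_r) L₀ e^(−k_1 t_c) = (0.381/0.826) × 23.6 × e^(−0.381×1.576) = 0.4613 × 23.6 × 0.5485 = 5.971 mg/L.
Minimum DO = C_s − D_c = 8.91 − 5.971 = 2.939 mg/L.
x_c = v t_c = 1.17 m/s × 1.576 d × 86400 s/d = 159300 m ≈ 159 km.

t_c ≈ 1.58 d; D_c ≈ 5.97 mg/L; min DO ≈ 2.94 mg/L; x_c ≈ 159 km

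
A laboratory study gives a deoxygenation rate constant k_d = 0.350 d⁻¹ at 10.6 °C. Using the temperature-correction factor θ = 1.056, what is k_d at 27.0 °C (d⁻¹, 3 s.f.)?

k_d(T₂) = k_d(T₁) · θ^(T₂−T₁) = 0.350 × 1.056^(27.0−10.6)
= 0.350 × 1.056^16.4 = 0.350 × 2.444 = 0.8554 d⁻¹.

k_d ≈ 0.855 d⁻¹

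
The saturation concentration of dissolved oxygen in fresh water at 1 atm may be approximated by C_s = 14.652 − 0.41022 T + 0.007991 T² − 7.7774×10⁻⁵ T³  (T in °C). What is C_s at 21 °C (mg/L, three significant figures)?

C_s ≈ 8.84 mg/L

C_s = 14.652 − 0.41022×21 + 0.007991×21² − 7.7774×10⁻⁵×21³ = 8.841 mg/L.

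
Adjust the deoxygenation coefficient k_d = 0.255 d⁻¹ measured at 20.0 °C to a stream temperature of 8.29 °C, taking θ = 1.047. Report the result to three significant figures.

k_d ≈ 0.149 d⁻¹

k_d(T₂) = k_d(T₁) · θ^(T₂−T₁) = 0.255 × 1.047^(8.29−20.0)
= 0.255 × 1.047^-11.7 = 0.255 × 0.5840 = 0.1489 d⁻¹.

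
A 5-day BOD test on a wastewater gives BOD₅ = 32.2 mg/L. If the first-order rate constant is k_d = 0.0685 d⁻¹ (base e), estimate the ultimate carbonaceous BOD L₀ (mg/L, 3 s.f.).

L₀ ≈ 111 mg/L

BOD₅ = L₀(1 − e^(−5k_d)) ⇒ L₀ = BOD₅ / (1 − e^(−5×0.0685))
= 32.2 / (1 − 0.7100) = 32.2 / 0.2900 = 111.0 mg/L.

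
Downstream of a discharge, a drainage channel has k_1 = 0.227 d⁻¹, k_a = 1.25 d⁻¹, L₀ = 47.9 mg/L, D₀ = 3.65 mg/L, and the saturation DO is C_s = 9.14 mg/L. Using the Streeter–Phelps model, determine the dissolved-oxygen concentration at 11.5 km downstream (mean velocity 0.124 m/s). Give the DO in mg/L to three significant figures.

Travel time t = x/v = 11.5 km / (0.124 m/s) = 11500 m / 0.124 m/s = 92740 s = 1.073 d.
k_1 L₀/(k_a−k_1) = 0.227×47.9/(1.25−0.227) = 10.87/1.023 = 10.63 mg/L.
e^(−k_1 t) = e^(−0.227×1.073) = 0.7838; e^(−k_a t) = e^(−1.25×1.073) = 0.2614.
D = 10.63 × (0.7838 − 0.2614) + 3.65 × 0.2614 = 5.552 + 0.9541 = 6.506 mg/L.
DO = C_s − D = 9.14 − 6.506 = 2.634 mg/L.

DO ≈ 2.63 mg/L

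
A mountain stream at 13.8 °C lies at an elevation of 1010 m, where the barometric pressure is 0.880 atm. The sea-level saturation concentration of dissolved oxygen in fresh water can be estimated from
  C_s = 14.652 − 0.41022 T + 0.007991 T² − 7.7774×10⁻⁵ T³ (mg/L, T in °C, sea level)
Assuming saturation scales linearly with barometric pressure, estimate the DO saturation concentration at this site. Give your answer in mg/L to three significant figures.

C_s ≈ 9.07 mg/L

At sea level: C_s = 14.652 − 0.41022×13.8 + 0.007991×13.8² − 7.7774×10⁻⁵×13.8³ = 10.31 mg/L.
Pressure correction: C_s' = 10.31 × 0.880 = 9.071 mg/L.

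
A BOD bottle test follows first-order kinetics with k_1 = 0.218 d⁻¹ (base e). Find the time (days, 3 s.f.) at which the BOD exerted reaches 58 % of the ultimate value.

t ≈ 3.98 d

y/L₀ = 1 − e^(−k_1 t) = 0.58 ⇒ e^(−k_1 t) = 0.420
t = −ln(0.420) / 0.218 = 0.8675 / 0.218 = 3.979 d.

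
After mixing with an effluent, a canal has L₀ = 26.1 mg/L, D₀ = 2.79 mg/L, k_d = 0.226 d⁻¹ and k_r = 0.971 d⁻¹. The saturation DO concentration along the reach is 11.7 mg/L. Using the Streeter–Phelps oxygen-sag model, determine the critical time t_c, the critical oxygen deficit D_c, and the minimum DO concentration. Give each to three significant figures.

t_c ≈ 1.37 d; D_c ≈ 4.45 mg/L; min DO ≈ 7.25 mg/L

At the critical point dD/dt = 0, so k_d L₀ e^(−k_d t) = k_r D. Substituting D(t) from the Streeter–Phelps equation and solving for t gives
t_c = ln[(k_r/k_d)(1 − D₀(k_r−k_d)/(k_d L₀))] / (k_r−k_d).
Here k_r−k_d = 0.7450 d⁻¹ and 1 − D₀(k_r−k_d)/(k_d L₀) = 1 − 2.79×0.7450/(0.226×26.1) = 0.6476, so
t_c = ln(4.296 × 0.6476) / 0.7450 = 1.023 / 0.7450 = 1.374 d.
L(t_c) = L₀ e^(−k_d t_c) = 26.1 × 0.7331 = 19.13 mg/L, and at the critical point k_r D_c = k_d L, so D_c = (0.226/0.971) × 19.13 = 4.454 mg/L.
Minimum DO = C_s − D_c = 11.7 − 4.454 = 7.246 mg/L.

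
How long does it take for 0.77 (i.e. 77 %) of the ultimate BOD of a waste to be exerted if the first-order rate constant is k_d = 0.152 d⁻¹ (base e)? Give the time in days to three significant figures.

y/L₀ = 1 − e^(−k_d t) = 0.77 ⇒ e^(−k_d t) = 0.230
t = −ln(0.230) / 0.152 = 1.470 / 0.152 = 9.669 d.

t ≈ 9.67 d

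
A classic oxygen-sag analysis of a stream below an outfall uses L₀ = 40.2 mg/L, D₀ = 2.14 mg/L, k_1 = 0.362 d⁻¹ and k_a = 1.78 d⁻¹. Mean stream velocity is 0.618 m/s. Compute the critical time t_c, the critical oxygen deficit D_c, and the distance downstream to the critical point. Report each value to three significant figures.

t_c ≈ 0.958 d; D_c ≈ 5.78 mg/L; x_c ≈ 51.2 km

At the critical point dD/dt = 0, so k_1 L₀ e^(−k_1 t) = k_a D. Substituting D(t) from the Streeter–Phelps equation and solving for t gives
t_c = ln[(k_a/k_1)(1 − D₀(k_a−k_1)/(k_1 L₀))] / (k_a−k_1).
Here k_a−k_1 = 1.418 d⁻¹ and 1 − D₀(k_a−k_1)/(k_1 L₀) = 1 − 2.14×1.418/(0.362×40.2) = 0.7915, so
t_c = ln(4.917 × 0.7915) / 1.418 = 1.359 / 1.418 = 0.9583 d.
D_c = (k_1/k_a) L₀ e^(−k_1 t_c) = (0.362/1.78) × 40.2 × e^(−0.362×0.9583) = 0.2034 × 40.2 × 0.7069 = 5.779 mg/L.
x_c = v t_c = 0.618 m/s × 0.9583 d × 86400 s/d = 51170 m ≈ 51.2 km.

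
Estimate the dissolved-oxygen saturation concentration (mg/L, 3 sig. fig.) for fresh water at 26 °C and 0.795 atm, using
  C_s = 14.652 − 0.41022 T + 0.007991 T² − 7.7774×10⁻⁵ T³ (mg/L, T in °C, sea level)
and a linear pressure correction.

At sea level: C_s = 14.652 − 0.41022×26 + 0.007991×26² − 7.7774×10⁻⁵×26³ = 8.021 mg/L.
Pressure correction: C_s' = 8.021 × 0.795 = 6.377 mg/L.

C_s ≈ 6.38 mg/L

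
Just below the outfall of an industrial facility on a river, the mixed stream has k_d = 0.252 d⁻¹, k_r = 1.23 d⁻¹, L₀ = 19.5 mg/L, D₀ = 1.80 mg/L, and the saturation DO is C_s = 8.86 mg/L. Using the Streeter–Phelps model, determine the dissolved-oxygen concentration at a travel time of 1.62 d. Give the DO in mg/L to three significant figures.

k_d L₀/(k_r−k_d) = 0.252×19.5/(1.23−0.252) = 4.914/0.9780 = 5.025 mg/L.
e^(−k_d t) = e^(−0.252×1.620) = 0.6648; e^(−k_r t) = e^(−1.23×1.620) = 0.1363.
D = 5.025 × (0.6648 − 0.1363) + 1.80 × 0.1363 = 2.655 + 0.2454 = 2.901 mg/L.
DO = C_s − D = 8.86 − 2.901 = 5.959 mg/L.

DO ≈ 5.96 mg/L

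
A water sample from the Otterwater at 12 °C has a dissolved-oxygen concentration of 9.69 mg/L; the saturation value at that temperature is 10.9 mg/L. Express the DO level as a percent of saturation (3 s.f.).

% saturation = C/C_s × 100 = 9.69/10.9 × 100 = 88.9 %.

88.9 % saturation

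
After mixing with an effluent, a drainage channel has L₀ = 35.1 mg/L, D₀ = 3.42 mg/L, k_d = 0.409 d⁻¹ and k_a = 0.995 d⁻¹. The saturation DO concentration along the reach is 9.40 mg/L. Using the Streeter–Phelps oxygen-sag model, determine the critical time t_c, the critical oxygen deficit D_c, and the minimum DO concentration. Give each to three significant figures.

t_c ≈ 1.26 d; D_c ≈ 8.62 mg/L; min DO ≈ 0.784 mg/L

At the critical point dD/dt = 0, so k_d L₀ e^(−k_d t) = k_a D. Substituting D(t) from the Streeter–Phelps equation and solving for t gives
t_c = ln[(k_a/k_d)(1 − D₀(k_a−k_d)/(k_d L₀))] / (k_a−k_d).
Here k_a−k_d = 0.5860 d⁻¹ and 1 − D₀(k_a−k_d)/(k_d L₀) = 1 − 3.42×0.5860/(0.409×35.1) = 0.8604, so
t_c = ln(2.433 × 0.8604) / 0.5860 = 0.7387 / 0.5860 = 1.261 d.
L(t_c) = L₀ e^(−k_d t_c) = 35.1 × 0.5972 = 20.96 mg/L, and at the critical point k_a D_c = k_d L, so D_c = (0.409/0.995) × 20.96 = 8.616 mg/L.
Minimum DO = C_s − D_c = 9.40 − 8.616 = 0.7840 mg/L.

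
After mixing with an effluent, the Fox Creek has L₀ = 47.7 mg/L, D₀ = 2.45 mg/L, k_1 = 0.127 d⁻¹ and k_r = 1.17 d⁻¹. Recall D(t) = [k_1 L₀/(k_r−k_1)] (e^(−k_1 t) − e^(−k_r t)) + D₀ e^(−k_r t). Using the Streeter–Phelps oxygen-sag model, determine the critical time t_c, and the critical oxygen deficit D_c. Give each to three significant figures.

At the critical point dD/dt = 0, so k_1 L₀ e^(−k_1 t) = k_r D. Substituting D(t) from the Streeter–Phelps equation and solving for t gives
t_c = ln[(k_r/k_1)(1 − D₀(k_r−k_1)/(k_1 L₀))] / (k_r−k_1).
Here k_r−k_1 = 1.043 d⁻¹ and 1 − D₀(k_r−k_1)/(k_1 L₀) = 1 − 2.45×1.043/(0.127×47.7) = 0.5782, so
t_c = ln(9.213 × 0.5782) / 1.043 = 1.673 / 1.043 = 1.604 d.
L(t_c) = L₀ e^(−k_1 t_c) = 47.7 × 0.8157 = 38.91 mg/L, and at the critical point k_r D_c = k_1 L, so D_c = (0.127/1.17) × 38.91 = 4.224 mg/L.

t_c ≈ 1.60 d; D_c ≈ 4.22 mg/L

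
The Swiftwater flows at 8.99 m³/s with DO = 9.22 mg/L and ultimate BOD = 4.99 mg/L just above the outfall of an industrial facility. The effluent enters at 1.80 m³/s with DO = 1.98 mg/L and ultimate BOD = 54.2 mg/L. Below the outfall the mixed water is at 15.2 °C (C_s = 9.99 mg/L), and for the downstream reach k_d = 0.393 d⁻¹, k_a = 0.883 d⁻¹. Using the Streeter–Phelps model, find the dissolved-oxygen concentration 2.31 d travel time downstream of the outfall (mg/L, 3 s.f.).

Mixed DO = (8.99×9.22 + 1.80×1.98)/(8.99+1.80) = 86.45/10.79 = 8.012 mg/L.
Mixed L₀ = (8.99×4.99 + 1.80×54.2)/(10.79) = 142.4/10.79 = 13.20 mg/L.
Initial deficit D₀ = C_s − DO₀ = 9.99 − 8.012 = 1.978 mg/L.
D(2.31) = [0.393×13.20/(0.883−0.393)](e^(−0.393×2.31) − e^(−0.883×2.31)) + 1.978 e^(−0.883×2.31)
= 10.59 × (0.4034 − 0.1301) + 1.978 × 0.1301 = 3.151 mg/L.
DO = 9.99 − 3.151 = 6.839 mg/L.

DO ≈ 6.84 mg/L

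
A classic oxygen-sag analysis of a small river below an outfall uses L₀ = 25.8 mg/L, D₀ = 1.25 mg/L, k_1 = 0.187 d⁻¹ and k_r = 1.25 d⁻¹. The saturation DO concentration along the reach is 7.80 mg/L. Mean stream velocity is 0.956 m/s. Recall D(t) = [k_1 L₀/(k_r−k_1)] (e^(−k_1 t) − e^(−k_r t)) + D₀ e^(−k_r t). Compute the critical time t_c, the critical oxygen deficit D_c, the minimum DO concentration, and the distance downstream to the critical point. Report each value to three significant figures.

t_c ≈ 1.48 d; D_c ≈ 2.92 mg/L; min DO ≈ 4.88 mg/L; x_c ≈ 123 km

With k_r/k_1 = 6.684 and 1 − D₀(k_r−k_1)/(k_1 L₀) = 0.7246,
t_c = ln(6.684 × 0.7246) / (1.25 − 0.187) = ln(4.844) / 1.063 = 1.578/1.063 = 1.484 d.
D_c = (k_1/k_r) L₀ e^(−k_1 t_c) = (0.187/1.25) × 25.8 × e^(−0.187×1.484) = 0.1496 × 25.8 × 0.7576 = 2.924 mg/L.
Minimum DO = C_s − D_c = 7.80 − 2.924 = 4.876 mg/L.
x_c = v t_c = 0.956 m/s × 1.484 d × 86400 s/d = 122600 m ≈ 123 km.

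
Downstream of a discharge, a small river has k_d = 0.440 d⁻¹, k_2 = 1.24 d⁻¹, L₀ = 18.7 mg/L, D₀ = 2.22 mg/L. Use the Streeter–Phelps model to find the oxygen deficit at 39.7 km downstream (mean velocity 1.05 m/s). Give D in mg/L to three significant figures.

D ≈ 3.80 mg/L

Travel time t = x/v = 39.7 km / (1.05 m/s) = 39700 m / 1.05 m/s = 37810 s = 0.4376 d.
k_d L₀/(k_2−k_d) = 0.440×18.7/(1.24−0.440) = 8.228/0.8000 = 10.28 mg/L.
e^(−k_d t) = e^(−0.440×0.4376) = 0.8249; e^(−k_2 t) = e^(−1.24×0.4376) = 0.5812.
D = 10.28 × (0.8249 − 0.5812) + 2.22 × 0.5812 = 2.506 + 1.290 = 3.796 mg/L.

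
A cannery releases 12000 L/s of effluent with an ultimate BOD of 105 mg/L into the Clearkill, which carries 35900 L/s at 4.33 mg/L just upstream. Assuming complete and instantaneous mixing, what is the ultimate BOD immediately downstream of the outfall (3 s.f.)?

29.6 mg/L

Flow-weighted mixing: C = (Q_r C_r + Q_w C_w)/(Q_r + Q_w)
= (35900×4.33 + 12000×105)/(35900 + 12000) = 1.415×10^6/47900 = 29.55 mg/L.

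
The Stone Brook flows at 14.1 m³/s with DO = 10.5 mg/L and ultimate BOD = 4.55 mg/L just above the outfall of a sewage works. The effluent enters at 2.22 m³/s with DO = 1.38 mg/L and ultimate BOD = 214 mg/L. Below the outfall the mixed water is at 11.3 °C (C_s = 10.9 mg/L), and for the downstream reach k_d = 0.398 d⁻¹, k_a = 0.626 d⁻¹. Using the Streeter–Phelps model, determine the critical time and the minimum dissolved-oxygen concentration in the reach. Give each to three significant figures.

t_c ≈ 1.86 d; minimum DO ≈ 0.879 mg/L

Mixed DO = (14.1×10.5 + 2.22×1.38)/(14.1+2.22) = 151.1/16.32 = 9.259 mg/L.
Mixed L₀ = (14.1×4.55 + 2.22×214)/(16.32) = 539.2/16.32 = 33.04 mg/L.
Initial deficit D₀ = C_s − DO₀ = 10.9 − 9.259 = 1.641 mg/L.
t_c = (1/0.2280) ln[(0.626/0.398)(1 − 1.641×0.2280/(0.398×33.04))] = 4.386 × ln(1.528) = 1.860 d.
D_c = (0.398/0.626) × 33.04 × e^(−0.398×1.860) = 0.6358 × 33.04 × 0.4770 = 10.02 mg/L.
Minimum DO = 10.9 − 10.02 = 0.8793 mg/L.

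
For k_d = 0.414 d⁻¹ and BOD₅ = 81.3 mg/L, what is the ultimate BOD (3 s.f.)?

L₀ ≈ 93.0 mg/L

BOD₅ = L₀(1 − e^(−5k_d)) ⇒ L₀ = BOD₅ / (1 − e^(−5×0.414))
= 81.3 / (1 − 0.1262) = 81.3 / 0.8738 = 93.04 mg/L.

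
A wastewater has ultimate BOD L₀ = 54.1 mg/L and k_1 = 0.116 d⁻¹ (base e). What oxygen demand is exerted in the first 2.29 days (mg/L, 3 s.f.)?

y ≈ 12.6 mg/L

y_t = L₀(1 − e^(−k_1 t)) = 54.1 × (1 − e^(−0.116×2.29))
= 54.1 × (1 − 0.7667) = 54.1 × 0.2333 = 12.62 mg/L.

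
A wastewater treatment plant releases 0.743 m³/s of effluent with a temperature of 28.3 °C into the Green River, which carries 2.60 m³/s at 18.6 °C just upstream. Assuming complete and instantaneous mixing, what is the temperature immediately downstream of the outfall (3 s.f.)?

20.8 °C

Flow-weighted mixing: C = (Q_r C_r + Q_w C_w)/(Q_r + Q_w)
= (2.60×18.6 + 0.743×28.3)/(2.60 + 0.743) = 69.39/3.343 = 20.76 °C.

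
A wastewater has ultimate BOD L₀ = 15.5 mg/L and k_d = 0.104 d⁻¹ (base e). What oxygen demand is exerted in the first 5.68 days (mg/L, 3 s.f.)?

y ≈ 6.91 mg/L

y_t = L₀(1 − e^(−k_d t)) = 15.5 × (1 − e^(−0.104×5.68))
= 15.5 × (1 − 0.5539) = 15.5 × 0.4461 = 6.914 mg/L.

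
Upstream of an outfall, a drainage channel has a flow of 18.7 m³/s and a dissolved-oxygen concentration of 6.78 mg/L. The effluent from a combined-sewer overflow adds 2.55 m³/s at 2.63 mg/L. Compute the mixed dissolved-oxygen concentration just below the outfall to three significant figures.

6.28 mg/L

Flow-weighted mixing: C = (Q_r C_r + Q_w C_w)/(Q_r + Q_w)
= (18.7×6.78 + 2.55×2.63)/(18.7 + 2.55) = 133.5/21.25 = 6.282 mg/L.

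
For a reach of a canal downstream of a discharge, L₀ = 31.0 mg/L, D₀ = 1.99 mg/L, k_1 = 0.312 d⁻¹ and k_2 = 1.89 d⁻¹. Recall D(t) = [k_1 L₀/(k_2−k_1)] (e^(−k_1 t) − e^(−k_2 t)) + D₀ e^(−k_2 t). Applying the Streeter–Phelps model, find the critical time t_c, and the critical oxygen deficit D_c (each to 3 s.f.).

t_c ≈ 0.893 d; D_c ≈ 3.87 mg/L

t_c = [1/(k_2−k_1)] ln[(k_2/k_1)(1 − D₀(k_2−k_1)/(k_1 L₀))]
= [1/(1.89−0.312)] ln[(1.89/0.312)(1 − 1.99×1.578/(0.312×31.0))]
= (1/1.578) ln[6.058 × 0.6753] = 0.6337 × ln(4.091) = 0.6337 × 1.409 = 0.8928 d.
L(t_c) = L₀ e^(−k_1 t_c) = 31.0 × 0.7569 = 23.46 mg/L, and at the critical point k_2 D_c = k_1 L, so D_c = (0.312/1.89) × 23.46 = 3.873 mg/L.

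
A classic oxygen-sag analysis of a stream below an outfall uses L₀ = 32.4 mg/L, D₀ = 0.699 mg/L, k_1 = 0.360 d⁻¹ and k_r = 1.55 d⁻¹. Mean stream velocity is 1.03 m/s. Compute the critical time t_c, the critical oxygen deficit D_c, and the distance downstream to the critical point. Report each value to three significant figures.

t_c ≈ 1.16 d; D_c ≈ 4.95 mg/L; x_c ≈ 104 km

At the critical point dD/dt = 0, so k_1 L₀ e^(−k_1 t) = k_r D. Substituting D(t) from the Streeter–Phelps equation and solving for t gives
t_c = ln[(k_r/k_1)(1 − D₀(k_r−k_1)/(k_1 L₀))] / (k_r−k_1).
Here k_r−k_1 = 1.190 d⁻¹ and 1 − D₀(k_r−k_1)/(k_1 L₀) = 1 − 0.699×1.190/(0.360×32.4) = 0.9287, so
t_c = ln(4.306 × 0.9287) / 1.190 = 1.386 / 1.190 = 1.165 d.
L(t_c) = L₀ e^(−k_1 t_c) = 32.4 × 0.6575 = 21.30 mg/L, and at the critical point k_r D_c = k_1 L, so D_c = (0.360/1.55) × 21.30 = 4.948 mg/L.
x_c = v t_c = 1.03 m/s × 1.165 d × 86400 s/d = 103600 m ≈ 104 km.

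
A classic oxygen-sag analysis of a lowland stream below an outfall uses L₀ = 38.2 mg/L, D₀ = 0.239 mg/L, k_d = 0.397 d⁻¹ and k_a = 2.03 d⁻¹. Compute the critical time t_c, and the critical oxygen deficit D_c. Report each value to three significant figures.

t_c = [1/(k_a−k_d)] ln[(k_a/k_d)(1 − D₀(k_a−k_d)/(k_d L₀))]
= [1/(2.03−0.397)] ln[(2.03/0.397)(1 − 0.239×1.633/(0.397×38.2))]
= (1/1.633) ln[5.113 × 0.9743] = 0.6124 × ln(4.982) = 0.6124 × 1.606 = 0.9833 d.
L(t_c) = L₀ e^(−k_d t_c) = 38.2 × 0.6768 = 25.85 mg/L, and at the critical point k_a D_c = k_d L, so D_c = (0.397/2.03) × 25.85 = 5.056 mg/L.

t_c ≈ 0.983 d; D_c ≈ 5.06 mg/L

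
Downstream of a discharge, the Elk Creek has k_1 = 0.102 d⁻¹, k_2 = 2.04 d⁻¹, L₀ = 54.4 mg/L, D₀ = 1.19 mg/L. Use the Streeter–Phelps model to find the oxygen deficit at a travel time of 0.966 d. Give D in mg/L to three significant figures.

D ≈ 2.36 mg/L

k_1 L₀/(k_2−k_1) = 0.102×54.4/(2.04−0.102) = 5.549/1.938 = 2.863 mg/L.
e^(−k_1 t) = e^(−0.102×0.9660) = 0.9062; e^(−k_2 t) = e^(−2.04×0.9660) = 0.1394.
D = 2.863 × (0.9062 − 0.1394) + 1.19 × 0.1394 = 2.195 + 0.1658 = 2.361 mg/L.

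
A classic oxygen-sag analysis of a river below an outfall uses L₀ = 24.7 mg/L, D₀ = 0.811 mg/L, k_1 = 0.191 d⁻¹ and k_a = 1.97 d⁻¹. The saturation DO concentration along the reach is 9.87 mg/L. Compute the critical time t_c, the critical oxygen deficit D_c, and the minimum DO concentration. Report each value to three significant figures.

t_c ≈ 1.11 d; D_c ≈ 1.94 mg/L; min DO ≈ 7.93 mg/L

t_c = [1/(k_a−k_1)] ln[(k_a/k_1)(1 − D₀(k_a−k_1)/(k_1 L₀))]
= [1/(1.97−0.191)] ln[(1.97/0.191)(1 − 0.811×1.779/(0.191×24.7))]
= (1/1.779) ln[10.31 × 0.6942] = 0.5621 × ln(7.160) = 0.5621 × 1.968 = 1.107 d.
L(t_c) = L₀ e^(−k_1 t_c) = 24.7 × 0.8095 = 19.99 mg/L, and at the critical point k_a D_c = k_1 L, so D_c = (0.191/1.97) × 19.99 = 1.939 mg/L.
Minimum DO = C_s − D_c = 9.87 − 1.939 = 7.931 mg/L.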